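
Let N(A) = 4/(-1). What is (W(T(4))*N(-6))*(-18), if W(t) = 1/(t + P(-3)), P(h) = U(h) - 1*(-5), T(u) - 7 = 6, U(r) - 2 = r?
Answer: 72/17 ≈ 4.2353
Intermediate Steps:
U(r) = 2 + r
N(A) = -4 (N(A) = 4*(-1) = -4)
T(u) = 13 (T(u) = 7 + 6 = 13)
P(h) = 7 + h (P(h) = (2 + h) - 1*(-5) = (2 + h) + 5 = 7 + h)
W(t) = 1/(4 + t) (W(t) = 1/(t + (7 - 3)) = 1/(t + 4) = 1/(4 + t))
(W(T(4))*N(-6))*(-18) = (-4/(4 + 13))*(-18) = (-4/17)*(-18) = ((1/17)*(-4))*(-18) = -4/17*(-18) = 72/17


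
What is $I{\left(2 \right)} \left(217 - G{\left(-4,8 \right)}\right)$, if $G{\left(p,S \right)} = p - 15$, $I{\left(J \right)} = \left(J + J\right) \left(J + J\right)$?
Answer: $3776$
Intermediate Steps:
$I{\left(J \right)} = 4 J^{2}$ ($I{\left(J \right)} = 2 J 2 J = 4 J^{2}$)
$G{\left(p,S \right)} = -15 + p$
$I{\left(2 \right)} \left(217 - G{\left(-4,8 \right)}\right) = 4 \cdot 2^{2} \left(217 - \left(-15 - 4\right)\right) = 4 \cdot 4 \left(217 - -19\right) = 16 \left(217 + 19\right) = 16 \cdot 236 = 3776$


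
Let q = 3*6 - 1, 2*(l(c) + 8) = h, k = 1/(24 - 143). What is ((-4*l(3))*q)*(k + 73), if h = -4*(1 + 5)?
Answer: 694880/7 ≈ 99269.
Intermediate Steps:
k = -1/119 (k = 1/(-119) = -1/119 ≈ -0.0084034)
h = -24 (h = -4*6 = -24)
l(c) = -20 (l(c) = -8 + (½)*(-24) = -8 - 12 = -20)
q = 17 (q = 18 - 1 = 17)
((-4*l(3))*q)*(k + 73) = (-4*(-20)*17)*(-1/119 + 73) = (80*17)*(8686/119) = 1360*(8686/119) = 694880/7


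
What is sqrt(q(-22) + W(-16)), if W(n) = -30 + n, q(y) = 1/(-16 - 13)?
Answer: I*sqrt(38715)/29 ≈ 6.7849*I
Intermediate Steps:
q(y) = -1/29 (q(y) = 1/(-29) = -1/29)
sqrt(q(-22) + W(-16)) = sqrt(-1/29 + (-30 - 16)) = sqrt(-1/29 - 46) = sqrt(-1335/29) = I*sqrt(38715)/29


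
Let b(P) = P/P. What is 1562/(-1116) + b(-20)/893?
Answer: -696875/498294 ≈ -1.3985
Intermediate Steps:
b(P) = 1
1562/(-1116) + b(-20)/893 = 1562/(-1116) + 1/893 = 1562*(-1/1116) + 1*(1/893) = -781/558 + 1/893 = -696875/498294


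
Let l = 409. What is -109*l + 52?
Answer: -44529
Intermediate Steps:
-109*l + 52 = -109*409 + 52 = -44581 + 52 = -44529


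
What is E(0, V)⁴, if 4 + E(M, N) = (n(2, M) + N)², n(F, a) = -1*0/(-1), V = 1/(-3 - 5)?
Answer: 4228250625/16777216 ≈ 252.02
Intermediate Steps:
V = -⅛ (V = 1/(-8) = -⅛ ≈ -0.12500)
n(F, a) = 0 (n(F, a) = 0*(-1) = 0)
E(M, N) = -4 + N² (E(M, N) = -4 + (0 + N)² = -4 + N²)
E(0, V)⁴ = (-4 + (-⅛)²)⁴ = (-4 + 1/64)⁴ = (-255/64)⁴ = 4228250625/16777216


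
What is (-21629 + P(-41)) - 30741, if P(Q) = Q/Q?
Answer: -52369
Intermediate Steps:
P(Q) = 1
(-21629 + P(-41)) - 30741 = (-21629 + 1) - 30741 = -21628 - 30741 = -52369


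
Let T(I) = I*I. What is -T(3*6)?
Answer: -324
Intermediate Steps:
T(I) = I**2
-T(3*6) = -(3*6)**2 = -1*18**2 = -1*324 = -324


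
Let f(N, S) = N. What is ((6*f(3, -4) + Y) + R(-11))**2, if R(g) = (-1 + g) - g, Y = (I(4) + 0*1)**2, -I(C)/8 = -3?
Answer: 351649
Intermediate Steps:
I(C) = 24 (I(C) = -8*(-3) = 24)
Y = 576 (Y = (24 + 0*1)**2 = (24 + 0)**2 = 24**2 = 576)
R(g) = -1
((6*f(3, -4) + Y) + R(-11))**2 = ((6*3 + 576) - 1)**2 = ((18 + 576) - 1)**2 = (594 - 1)**2 = 593**2 = 351649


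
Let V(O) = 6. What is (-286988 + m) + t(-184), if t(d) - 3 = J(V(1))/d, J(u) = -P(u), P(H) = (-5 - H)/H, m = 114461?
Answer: -190466507/1104 ≈ -1.7252e+5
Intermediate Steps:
P(H) = (-5 - H)/H
J(u) = -(-5 - u)/u
t(d) = 3 + 11/(6*d) (t(d) = 3 + ((5 + 6)/6)/d = 3 + ((⅙)*11)/d = 3 + 11/(6*d))
(-286988 + m) + t(-184) = (-286988 + 114461) + (3 + (11/6)/(-184)) = -172527 + (3 + (11/6)*(-1/184)) = -172527 + (3 - 11/1104) = -172527 + 3301/1104 = -190466507/1104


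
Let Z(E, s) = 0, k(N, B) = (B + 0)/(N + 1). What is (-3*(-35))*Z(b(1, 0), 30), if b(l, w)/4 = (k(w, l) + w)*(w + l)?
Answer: 0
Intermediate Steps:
k(N, B) = B/(1 + N)
b(l, w) = 4*(l + w)*(w + l/(1 + w)) (b(l, w) = 4*((l/(1 + w) + w)*(w + l)) = 4*((w + l/(1 + w))*(l + w)) = 4*((l + w)*(w + l/(1 + w))) = 4*(l + w)*(w + l/(1 + w)))
(-3*(-35))*Z(b(1, 0), 30) = -3*(-35)*0 = 105*0 = 0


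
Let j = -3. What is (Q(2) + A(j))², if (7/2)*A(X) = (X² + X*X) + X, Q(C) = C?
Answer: 1936/49 ≈ 39.510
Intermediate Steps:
A(X) = 2*X/7 + 4*X²/7 (A(X) = 2*((X² + X*X) + X)/7 = 2*((X² + X²) + X)/7 = 2*(2*X² + X)/7 = 2*(X + 2*X²)/7 = 2*X/7 + 4*X²/7)
(Q(2) + A(j))² = (2 + (2/7)*(-3)*(1 + 2*(-3)))² = (2 + (2/7)*(-3)*(1 - 6))² = (2 + (2/7)*(-3)*(-5))² = (2 + 30/7)² = (44/7)² = 1936/49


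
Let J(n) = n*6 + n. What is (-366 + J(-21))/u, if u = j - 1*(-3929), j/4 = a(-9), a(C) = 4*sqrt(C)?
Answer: -2015577/15439345 + 24624*I/15439345 ≈ -0.13055 + 0.0015949*I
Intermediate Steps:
J(n) = 7*n (J(n) = 6*n + n = 7*n)
j = 48*I (j = 4*(4*sqrt(-9)) = 4*(4*(3*I)) = 4*(12*I) = 48*I ≈ 48.0*I)
u = 3929 + 48*I (u = 48*I - 1*(-3929) = 48*I + 3929 = 3929 + 48*I ≈ 3929.0 + 48.0*I)
(-366 + J(-21))/u = (-366 + 7*(-21))/(3929 + 48*I) = (-366 - 147)*((3929 - 48*I)/15439345) = -513*(3929 - 48*I)/15439345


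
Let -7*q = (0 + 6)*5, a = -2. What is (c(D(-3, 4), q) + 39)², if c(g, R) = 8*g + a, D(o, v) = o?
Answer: 169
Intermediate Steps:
q = -30/7 (q = -(0 + 6)*5/7 = -6*5/7 = -⅐*30 = -30/7 ≈ -4.2857)
c(g, R) = -2 + 8*g (c(g, R) = 8*g - 2 = -2 + 8*g)
(c(D(-3, 4), q) + 39)² = ((-2 + 8*(-3)) + 39)² = ((-2 - 24) + 39)² = (-26 + 39)² = 13² = 169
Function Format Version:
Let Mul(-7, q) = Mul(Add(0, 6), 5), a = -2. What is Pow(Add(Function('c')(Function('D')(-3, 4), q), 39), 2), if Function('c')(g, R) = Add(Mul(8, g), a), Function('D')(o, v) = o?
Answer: 169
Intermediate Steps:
q = Rational(-30, 7) (q = Mul(Rational(-1, 7), Mul(Add(0, 6), 5)) = Mul(Rational(-1, 7), Mul(6, 5)) = Mul(Rational(-1, 7), 30) = Rational(-30, 7) ≈ -4.2857)
Function('c')(g, R) = Add(-2, Mul(8, g)) (Function('c')(g, R) = Add(Mul(8, g), -2) = Add(-2, Mul(8, g)))
Pow(Add(Function('c')(Function('D')(-3, 4), q), 39), 2) = Pow(Add(Add(-2, Mul(8, -3)), 39), 2) = Pow(Add(Add(-2, -24), 39), 2) = Pow(Add(-26, 39), 2) = Pow(13, 2) = 169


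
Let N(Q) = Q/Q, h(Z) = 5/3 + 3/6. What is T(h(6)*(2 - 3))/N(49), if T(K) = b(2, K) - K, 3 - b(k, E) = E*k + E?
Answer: 35/3 ≈ 11.667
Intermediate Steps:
b(k, E) = 3 - E - E*k (b(k, E) = 3 - (E*k + E) = 3 - (E + E*k) = 3 + (-E - E*k) = 3 - E - E*k)
h(Z) = 13/6 (h(Z) = 5*(1/3) + 3*(1/6) = 5/3 + 1/2 = 13/6)
N(Q) = 1
T(K) = 3 - 4*K (T(K) = (3 - K - 1*K*2) - K = (3 - K - 2*K) - K = (3 - 3*K) - K = 3 - 4*K)
T(h(6)*(2 - 3))/N(49) = (3 - 26*(2 - 3)/3)/1 = (3 - 26*(-1)/3)*1 = (3 - 4*(-13/6))*1 = (3 + 26/3)*1 = (35/3)*1 = 35/3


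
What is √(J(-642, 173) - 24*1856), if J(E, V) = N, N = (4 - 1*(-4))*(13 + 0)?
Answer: 2*I*√11110 ≈ 210.81*I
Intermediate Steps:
N = 104 (N = (4 + 4)*13 = 8*13 = 104)
J(E, V) = 104
√(J(-642, 173) - 24*1856) = √(104 - 24*1856) = √(104 - 44544) = √(-44440) = 2*I*√11110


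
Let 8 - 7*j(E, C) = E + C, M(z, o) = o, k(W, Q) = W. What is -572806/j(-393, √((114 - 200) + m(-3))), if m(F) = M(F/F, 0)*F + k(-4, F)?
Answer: -1607866442/160891 - 12028926*I*√10/160891 ≈ -9993.5 - 236.43*I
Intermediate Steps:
m(F) = -4 (m(F) = 0*F - 4 = 0 - 4 = -4)
j(E, C) = 8/7 - C/7 - E/7 (j(E, C) = 8/7 - (E + C)/7 = 8/7 - (C + E)/7 = 8/7 + (-C/7 - E/7) = 8/7 - C/7 - E/7)
-572806/j(-393, √((114 - 200) + m(-3))) = -572806/(8/7 - √((114 - 200) - 4)/7 - ⅐*(-393)) = -572806/(8/7 - √(-86 - 4)/7 + 393/7) = -572806/(8/7 - 3*I*√10/7 + 393/7) = -572806/(401/7 - 3*I*√10/7)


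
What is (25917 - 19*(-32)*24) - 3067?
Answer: 37442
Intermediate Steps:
(25917 - 19*(-32)*24) - 3067 = (25917 + 608*24) - 3067 = (25917 + 14592) - 3067 = 40509 - 3067 = 37442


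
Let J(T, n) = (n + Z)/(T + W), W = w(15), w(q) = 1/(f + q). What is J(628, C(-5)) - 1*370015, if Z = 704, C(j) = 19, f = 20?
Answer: -2711091470/7327 ≈ -3.7001e+5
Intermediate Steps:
w(q) = 1/(20 + q)
W = 1/35 (W = 1/(20 + 15) = 1/35 ≈ 0.028571)
J(T, n) = (704 + n)/(1/35 + T) (J(T, n) = (n + 704)/(T + 1/35) = (704 + n)/(1/35 + T))
J(628, C(-5)) - 1*370015 = 35*(704 + 19)/(1 + 35*628) - 1*370015 = 35*723/(1 + 21980) - 370015 = 35*723/21981 - 370015 = 35*(1/21981)*723 - 370015 = 8435/7327 - 370015 = -2711091470/7327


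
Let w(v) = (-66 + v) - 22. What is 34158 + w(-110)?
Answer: 33960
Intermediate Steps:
w(v) = -88 + v
34158 + w(-110) = 34158 + (-88 - 110) = 34158 - 198 = 33960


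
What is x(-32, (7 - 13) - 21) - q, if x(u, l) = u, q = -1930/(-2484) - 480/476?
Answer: -4695331/147798 ≈ -31.769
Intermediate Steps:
q = -34205/147798 (q = -1930*(-1/2484) - 480*1/476 = 965/1242 - 120/119 = -34205/147798 ≈ -0.23143)
x(-32, (7 - 13) - 21) - q = -32 - 1*(-34205/147798) = -32 + 34205/147798 = -4695331/147798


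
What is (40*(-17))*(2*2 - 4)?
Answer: 0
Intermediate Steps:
(40*(-17))*(2*2 - 4) = -680*(4 - 4) = -680*0 = 0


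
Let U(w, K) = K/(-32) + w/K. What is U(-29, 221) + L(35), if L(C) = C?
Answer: 197751/7072 ≈ 27.963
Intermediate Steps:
U(w, K) = -K/32 + w/K (U(w, K) = K*(-1/32) + w/K = -K/32 + w/K)
U(-29, 221) + L(35) = (-1/32*221 - 29/221) + 35 = (-221/32 - 29*1/221) + 35 = (-221/32 - 29/221) + 35 = -49769/7072 + 35 = 197751/7072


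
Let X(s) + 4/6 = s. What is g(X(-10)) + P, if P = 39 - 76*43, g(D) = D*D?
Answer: -28037/9 ≈ -3115.2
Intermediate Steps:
X(s) = -2/3 + s
g(D) = D**2
P = -3229 (P = 39 - 3268 = -3229)
g(X(-10)) + P = (-2/3 - 10)**2 - 3229 = (-32/3)**2 - 3229 = 1024/9 - 3229 = -28037/9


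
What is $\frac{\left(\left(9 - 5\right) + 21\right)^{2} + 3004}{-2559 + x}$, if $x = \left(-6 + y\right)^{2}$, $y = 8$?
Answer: $- \frac{3629}{2555} \approx -1.4204$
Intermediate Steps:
$x = 4$ ($x = \left(-6 + 8\right)^{2} = 2^{2} = 4$)
$\frac{\left(\left(9 - 5\right) + 21\right)^{2} + 3004}{-2559 + x} = \frac{\left(\left(9 - 5\right) + 21\right)^{2} + 3004}{-2559 + 4} = \frac{\left(4 + 21\right)^{2} + 3004}{-2555} = \left(25^{2} + 3004\right) \left(- \frac{1}{2555}\right) = \left(625 + 3004\right) \left(- \frac{1}{2555}\right) = 3629 \left(- \frac{1}{2555}\right) = - \frac{3629}{2555}$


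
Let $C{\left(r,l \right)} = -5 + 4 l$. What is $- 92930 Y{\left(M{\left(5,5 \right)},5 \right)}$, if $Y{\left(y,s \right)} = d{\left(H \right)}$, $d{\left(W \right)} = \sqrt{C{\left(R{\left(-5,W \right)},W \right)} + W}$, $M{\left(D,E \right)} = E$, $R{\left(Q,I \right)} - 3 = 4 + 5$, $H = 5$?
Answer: $- 185860 \sqrt{5} \approx -4.156 \cdot 10^{5}$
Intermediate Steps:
$R{\left(Q,I \right)} = 12$ ($R{\left(Q,I \right)} = 3 + \left(4 + 5\right) = 3 + 9 = 12$)
$d{\left(W \right)} = \sqrt{-5 + 5 W}$ ($d{\left(W \right)} = \sqrt{\left(-5 + 4 W\right) + W} = \sqrt{-5 + 5 W}$)
$Y{\left(y,s \right)} = 2 \sqrt{5}$ ($Y{\left(y,s \right)} = \sqrt{-5 + 5 \cdot 5} = \sqrt{-5 + 25} = \sqrt{20} = 2 \sqrt{5}$)
$- 92930 Y{\left(M{\left(5,5 \right)},5 \right)} = - 92930 \cdot 2 \sqrt{5} = - 185860 \sqrt{5}$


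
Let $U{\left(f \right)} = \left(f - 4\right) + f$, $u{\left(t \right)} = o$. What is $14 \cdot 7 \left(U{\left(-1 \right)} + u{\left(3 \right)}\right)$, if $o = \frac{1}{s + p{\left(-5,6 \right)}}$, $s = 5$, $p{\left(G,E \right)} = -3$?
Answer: $-539$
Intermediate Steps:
$o = \frac{1}{2}$ ($o = \frac{1}{5 - 3} = \frac{1}{2} \approx 0.5$)
$u{\left(t \right)} = \frac{1}{2}$
$U{\left(f \right)} = -4 + 2 f$ ($U{\left(f \right)} = \left(-4 + f\right) + f = -4 + 2 f$)
$14 \cdot 7 \left(U{\left(-1 \right)} + u{\left(3 \right)}\right) = 14 \cdot 7 \left(\left(-4 + 2 \left(-1\right)\right) + \frac{1}{2}\right) = 98 \left(\left(-4 - 2\right) + \frac{1}{2}\right) = 98 \left(-6 + \frac{1}{2}\right) = 98 \left(- \frac{11}{2}\right) = -539$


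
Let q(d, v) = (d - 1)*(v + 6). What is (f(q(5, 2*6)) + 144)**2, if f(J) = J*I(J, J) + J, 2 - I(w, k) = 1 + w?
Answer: 23970816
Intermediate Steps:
I(w, k) = 1 - w (I(w, k) = 2 - (1 + w) = 2 + (-1 - w) = 1 - w)
q(d, v) = (-1 + d)*(6 + v)
f(J) = J + J*(1 - J) (f(J) = J*(1 - J) + J = J + J*(1 - J))
(f(q(5, 2*6)) + 144)**2 = ((-6 - 2*6 + 6*5 + 5*(2*6))*(2 - (-6 - 2*6 + 6*5 + 5*(2*6))) + 144)**2 = ((-6 - 1*12 + 30 + 5*12)*(2 - (-6 - 1*12 + 30 + 5*12)) + 144)**2 = ((-6 - 12 + 30 + 60)*(2 - (-6 - 12 + 30 + 60)) + 144)**2 = (72*(2 - 1*72) + 144)**2 = (72*(2 - 72) + 144)**2 = (72*(-70) + 144)**2 = (-5040 + 144)**2 = (-4896)**2 = 23970816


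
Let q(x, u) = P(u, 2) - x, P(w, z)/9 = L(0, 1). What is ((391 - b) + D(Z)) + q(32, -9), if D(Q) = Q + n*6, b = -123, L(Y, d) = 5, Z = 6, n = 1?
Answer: 539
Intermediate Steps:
P(w, z) = 45 (P(w, z) = 9*5 = 45)
D(Q) = 6 + Q (D(Q) = Q + 1*6 = Q + 6 = 6 + Q)
q(x, u) = 45 - x
((391 - b) + D(Z)) + q(32, -9) = ((391 - 1*(-123)) + (6 + 6)) + (45 - 1*32) = ((391 + 123) + 12) + (45 - 32) = (514 + 12) + 13 = 526 + 13 = 539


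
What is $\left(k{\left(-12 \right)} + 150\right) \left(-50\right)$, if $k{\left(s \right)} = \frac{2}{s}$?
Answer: $- \frac{22475}{3} \approx -7491.7$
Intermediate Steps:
$\left(k{\left(-12 \right)} + 150\right) \left(-50\right) = \left(\frac{2}{-12} + 150\right) \left(-50\right) = \left(2 \left(- \frac{1}{12}\right) + 150\right) \left(-50\right) = \left(- \frac{1}{6} + 150\right) \left(-50\right) = \frac{899}{6} \left(-50\right) = - \frac{22475}{3}$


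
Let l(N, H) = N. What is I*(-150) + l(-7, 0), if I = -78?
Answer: 11693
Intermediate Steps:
I*(-150) + l(-7, 0) = -78*(-150) - 7 = 11700 - 7 = 11693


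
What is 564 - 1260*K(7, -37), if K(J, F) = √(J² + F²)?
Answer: 564 - 1260*√1418 ≈ -46883.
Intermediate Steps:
K(J, F) = √(F² + J²)
564 - 1260*K(7, -37) = 564 - 1260*√((-37)² + 7²) = 564 - 1260*√(1369 + 49) = 564 - 1260*√1418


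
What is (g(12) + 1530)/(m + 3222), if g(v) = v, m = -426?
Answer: 257/466 ≈ 0.55150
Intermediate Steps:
(g(12) + 1530)/(m + 3222) = (12 + 1530)/(-426 + 3222) = 1542/2796 = 1542*(1/2796) = 257/466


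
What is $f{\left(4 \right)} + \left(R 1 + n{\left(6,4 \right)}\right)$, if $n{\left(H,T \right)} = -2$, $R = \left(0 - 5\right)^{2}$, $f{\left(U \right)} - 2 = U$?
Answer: $29$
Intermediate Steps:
$f{\left(U \right)} = 2 + U$
$R = 25$ ($R = \left(-5\right)^{2} = 25$)
$f{\left(4 \right)} + \left(R 1 + n{\left(6,4 \right)}\right) = \left(2 + 4\right) + \left(25 \cdot 1 - 2\right) = 6 + \left(25 - 2\right) = 6 + 23 = 29$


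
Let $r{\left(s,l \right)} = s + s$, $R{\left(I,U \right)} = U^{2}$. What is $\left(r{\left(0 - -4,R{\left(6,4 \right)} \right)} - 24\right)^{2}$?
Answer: $256$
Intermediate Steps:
$r{\left(s,l \right)} = 2 s$
$\left(r{\left(0 - -4,R{\left(6,4 \right)} \right)} - 24\right)^{2} = \left(2 \left(0 - -4\right) - 24\right)^{2} = \left(2 \left(0 + 4\right) - 24\right)^{2} = \left(2 \cdot 4 - 24\right)^{2} = \left(8 - 24\right)^{2} = \left(-16\right)^{2} = 256$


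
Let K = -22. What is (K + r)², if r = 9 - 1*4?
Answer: 289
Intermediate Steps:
r = 5 (r = 9 - 4 = 5)
(K + r)² = (-22 + 5)² = (-17)² = 289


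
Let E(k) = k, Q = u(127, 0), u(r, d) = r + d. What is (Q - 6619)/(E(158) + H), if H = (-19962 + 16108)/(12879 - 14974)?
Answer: -3400185/83716 ≈ -40.616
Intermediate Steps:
u(r, d) = d + r
Q = 127 (Q = 0 + 127 = 127)
H = 3854/2095 (H = -3854/(-2095) = -3854*(-1/2095) = 3854/2095 ≈ 1.8396)
(Q - 6619)/(E(158) + H) = (127 - 6619)/(158 + 3854/2095) = -6492/334864/2095 = -6492*2095/334864 = -3400185/83716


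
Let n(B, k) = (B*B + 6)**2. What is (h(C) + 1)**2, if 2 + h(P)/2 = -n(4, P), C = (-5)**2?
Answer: 942841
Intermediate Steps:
n(B, k) = (6 + B**2)**2 (n(B, k) = (B**2 + 6)**2 = (6 + B**2)**2)
C = 25
h(P) = -972 (h(P) = -4 + 2*(-(6 + 4**2)**2) = -4 + 2*(-(6 + 16)**2) = -4 + 2*(-1*22**2) = -4 + 2*(-1*484) = -4 + 2*(-484) = -4 - 968 = -972)
(h(C) + 1)**2 = (-972 + 1)**2 = (-971)**2 = 942841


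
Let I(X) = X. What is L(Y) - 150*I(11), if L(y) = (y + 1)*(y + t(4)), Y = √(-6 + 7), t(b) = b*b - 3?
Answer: -1622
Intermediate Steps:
t(b) = -3 + b² (t(b) = b² - 3 = -3 + b²)
Y = 1 (Y = √1 = 1)
L(y) = (1 + y)*(13 + y) (L(y) = (y + 1)*(y + (-3 + 4²)) = (1 + y)*(y + (-3 + 16)) = (1 + y)*(y + 13) = (1 + y)*(13 + y))
L(Y) - 150*I(11) = (13 + 1² + 14*1) - 150*11 = (13 + 1 + 14) - 1650 = 28 - 1650 = -1622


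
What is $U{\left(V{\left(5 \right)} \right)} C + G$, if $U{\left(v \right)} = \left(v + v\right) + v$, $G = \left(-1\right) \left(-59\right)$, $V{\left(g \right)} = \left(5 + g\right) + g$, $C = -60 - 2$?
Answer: $-2731$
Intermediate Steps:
$C = -62$
$V{\left(g \right)} = 5 + 2 g$
$G = 59$
$U{\left(v \right)} = 3 v$ ($U{\left(v \right)} = 2 v + v = 3 v$)
$U{\left(V{\left(5 \right)} \right)} C + G = 3 \left(5 + 2 \cdot 5\right) \left(-62\right) + 59 = 3 \left(5 + 10\right) \left(-62\right) + 59 = 3 \cdot 15 \left(-62\right) + 59 = 45 \left(-62\right) + 59 = -2790 + 59 = -2731$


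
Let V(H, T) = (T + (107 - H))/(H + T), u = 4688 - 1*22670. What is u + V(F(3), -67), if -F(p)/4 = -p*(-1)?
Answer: -1420630/79 ≈ -17983.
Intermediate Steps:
F(p) = -4*p (F(p) = -4*(-p)*(-1) = -4*p)
u = -17982 (u = 4688 - 22670 = -17982)
V(H, T) = (107 + T - H)/(H + T)
u + V(F(3), -67) = -17982 + (107 - 67 - (-4)*3)/(-4*3 - 67) = -17982 + (107 - 67 - 1*(-12))/(-12 - 67) = -17982 + (107 - 67 + 12)/(-79) = -17982 - 1/79*52 = -17982 - 52/79 = -1420630/79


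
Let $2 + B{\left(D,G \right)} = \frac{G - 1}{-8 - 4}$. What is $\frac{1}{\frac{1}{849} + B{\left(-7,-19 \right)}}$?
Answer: $- \frac{283}{94} \approx -3.0106$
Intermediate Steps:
$B{\left(D,G \right)} = - \frac{23}{12} - \frac{G}{12}$ ($B{\left(D,G \right)} = -2 + \frac{G - 1}{-8 - 4} = -2 + \frac{-1 + G}{-12} = -2 + \left(-1 + G\right) \left(- \frac{1}{12}\right) = -2 - \left(- \frac{1}{12} + \frac{G}{12}\right) = - \frac{23}{12} - \frac{G}{12}$)
$\frac{1}{\frac{1}{849} + B{\left(-7,-19 \right)}} = \frac{1}{\frac{1}{849} - \frac{1}{3}} = \frac{1}{- \frac{94}{283}} = - \frac{283}{94}$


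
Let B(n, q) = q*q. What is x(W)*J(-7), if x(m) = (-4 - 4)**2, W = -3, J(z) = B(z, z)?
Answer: 3136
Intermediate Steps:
B(n, q) = q**2
J(z) = z**2
x(m) = 64 (x(m) = (-8)**2 = 64)
x(W)*J(-7) = 64*(-7)**2 = 64*49 = 3136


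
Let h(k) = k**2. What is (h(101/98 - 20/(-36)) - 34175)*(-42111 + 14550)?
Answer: 244223491849313/259308 ≈ 9.4183e+8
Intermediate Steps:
(h(101/98 - 20/(-36)) - 34175)*(-42111 + 14550) = ((101/98 - 20/(-36))**2 - 34175)*(-42111 + 14550) = ((101*(1/98) - 20*(-1/36))**2 - 34175)*(-27561) = ((101/98 + 5/9)**2 - 34175)*(-27561) = ((1399/882)**2 - 34175)*(-27561) = (1957201/777924 - 34175)*(-27561) = -26583595499/777924*(-27561) = 244223491849313/259308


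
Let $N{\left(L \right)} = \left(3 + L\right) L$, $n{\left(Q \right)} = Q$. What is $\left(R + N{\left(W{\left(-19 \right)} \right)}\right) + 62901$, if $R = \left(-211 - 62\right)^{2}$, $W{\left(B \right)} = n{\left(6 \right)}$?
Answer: $137484$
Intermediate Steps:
$W{\left(B \right)} = 6$
$N{\left(L \right)} = L \left(3 + L\right)$
$R = 74529$ ($R = \left(-273\right)^{2} = 74529$)
$\left(R + N{\left(W{\left(-19 \right)} \right)}\right) + 62901 = \left(74529 + 6 \left(3 + 6\right)\right) + 62901 = \left(74529 + 6 \cdot 9\right) + 62901 = \left(74529 + 54\right) + 62901 = 74583 + 62901 = 137484$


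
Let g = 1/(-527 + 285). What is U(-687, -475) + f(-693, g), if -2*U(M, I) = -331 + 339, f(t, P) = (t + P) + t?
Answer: -336381/242 ≈ -1390.0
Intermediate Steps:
g = -1/242 (g = 1/(-242) = -1/242 ≈ -0.0041322)
f(t, P) = P + 2*t (f(t, P) = (P + t) + t = P + 2*t)
U(M, I) = -4 (U(M, I) = -(-331 + 339)/2 = -1/2*8 = -4)
U(-687, -475) + f(-693, g) = -4 + (-1/242 + 2*(-693)) = -4 + (-1/242 - 1386) = -4 - 335413/242 = -336381/242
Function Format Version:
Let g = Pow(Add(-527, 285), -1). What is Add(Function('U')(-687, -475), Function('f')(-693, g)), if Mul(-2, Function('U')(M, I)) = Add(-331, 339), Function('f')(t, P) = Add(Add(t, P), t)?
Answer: Rational(-336381, 242) ≈ -1390.0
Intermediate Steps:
g = Rational(-1, 242) (g = Pow(-242, -1) = Rational(-1, 242) ≈ -0.0041322)
Function('f')(t, P) = Add(P, Mul(2, t)) (Function('f')(t, P) = Add(Add(P, t), t) = Add(P, Mul(2, t)))
Function('U')(M, I) = -4 (Function('U')(M, I) = Mul(Rational(-1, 2), Add(-331, 339)) = Mul(Rational(-1, 2), 8) = -4)
Add(Function('U')(-687, -475), Function('f')(-693, g)) = Add(-4, Add(Rational(-1, 242), Mul(2, -693))) = Add(-4, Add(Rational(-1, 242), -1386)) = Add(-4, Rational(-335413, 242)) = Rational(-336381, 242)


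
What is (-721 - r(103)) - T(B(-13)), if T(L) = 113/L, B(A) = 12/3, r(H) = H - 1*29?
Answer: -3293/4 ≈ -823.25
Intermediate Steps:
r(H) = -29 + H (r(H) = H - 29 = -29 + H)
B(A) = 4 (B(A) = 12*(⅓) = 4)
(-721 - r(103)) - T(B(-13)) = (-721 - (-29 + 103)) - 113/4 = (-721 - 1*74) - 113/4 = (-721 - 74) - 1*113/4 = -795 - 113/4 = -3293/4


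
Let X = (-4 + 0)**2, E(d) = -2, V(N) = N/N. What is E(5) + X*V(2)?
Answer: 14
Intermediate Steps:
V(N) = 1
X = 16 (X = (-4)**2 = 16)
E(5) + X*V(2) = -2 + 16*1 = -2 + 16 = 14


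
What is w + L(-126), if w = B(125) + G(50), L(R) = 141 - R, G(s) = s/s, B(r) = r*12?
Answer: 1768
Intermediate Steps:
B(r) = 12*r
G(s) = 1
w = 1501 (w = 12*125 + 1 = 1500 + 1 = 1501)
w + L(-126) = 1501 + (141 - 1*(-126)) = 1501 + (141 + 126) = 1501 + 267 = 1768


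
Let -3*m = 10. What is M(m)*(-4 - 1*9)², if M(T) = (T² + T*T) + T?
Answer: 28730/9 ≈ 3192.2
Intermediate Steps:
m = -10/3 (m = -⅓*10 = -10/3 ≈ -3.3333)
M(T) = T + 2*T² (M(T) = (T² + T²) + T = 2*T² + T = T + 2*T²)
M(m)*(-4 - 1*9)² = (-10*(1 + 2*(-10/3))/3)*(-4 - 1*9)² = (-10*(1 - 20/3)/3)*(-4 - 9)² = -10/3*(-17/3)*(-13)² = (170/9)*169 = 28730/9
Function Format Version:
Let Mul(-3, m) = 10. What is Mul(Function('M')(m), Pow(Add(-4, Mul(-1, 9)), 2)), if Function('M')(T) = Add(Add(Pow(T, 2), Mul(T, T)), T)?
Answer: Rational(28730, 9) ≈ 3192.2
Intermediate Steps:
m = Rational(-10, 3) (m = Mul(Rational(-1, 3), 10) = Rational(-10, 3) ≈ -3.3333)
Function('M')(T) = Add(T, Mul(2, Pow(T, 2))) (Function('M')(T) = Add(Add(Pow(T, 2), Pow(T, 2)), T) = Add(Mul(2, Pow(T, 2)), T) = Add(T, Mul(2, Pow(T, 2))))
Mul(Function('M')(m), Pow(Add(-4, Mul(-1, 9)), 2)) = Mul(Mul(Rational(-10, 3), Add(1, Mul(2, Rational(-10, 3)))), Pow(Add(-4, Mul(-1, 9)), 2)) = Mul(Mul(Rational(-10, 3), Add(1, Rational(-20, 3))), Pow(Add(-4, -9), 2)) = Mul(Mul(Rational(-10, 3), Rational(-17, 3)), Pow(-13, 2)) = Mul(Rational(170, 9), 169) = Rational(28730, 9)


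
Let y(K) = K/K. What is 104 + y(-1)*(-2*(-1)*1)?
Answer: 106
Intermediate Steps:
y(K) = 1
104 + y(-1)*(-2*(-1)*1) = 104 + 1*(-2*(-1)*1) = 104 + 1*(2*1) = 104 + 1*2 = 104 + 2 = 106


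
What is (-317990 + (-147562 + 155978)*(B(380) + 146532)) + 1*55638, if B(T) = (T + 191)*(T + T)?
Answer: 4885158320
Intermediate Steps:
B(T) = 2*T*(191 + T) (B(T) = (191 + T)*(2*T) = 2*T*(191 + T))
(-317990 + (-147562 + 155978)*(B(380) + 146532)) + 1*55638 = (-317990 + (-147562 + 155978)*(2*380*(191 + 380) + 146532)) + 1*55638 = (-317990 + 8416*(2*380*571 + 146532)) + 55638 = (-317990 + 8416*(433960 + 146532)) + 55638 = (-317990 + 8416*580492) + 55638 = (-317990 + 4885420672) + 55638 = 4885102682 + 55638 = 4885158320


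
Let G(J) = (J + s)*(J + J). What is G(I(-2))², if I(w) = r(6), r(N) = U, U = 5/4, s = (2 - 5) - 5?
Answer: 18225/64 ≈ 284.77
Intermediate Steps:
s = -8 (s = -3 - 5 = -8)
U = 5/4 (U = 5*(¼) = 5/4 ≈ 1.2500)
r(N) = 5/4
I(w) = 5/4
G(J) = 2*J*(-8 + J) (G(J) = (J - 8)*(J + J) = (-8 + J)*(2*J) = 2*J*(-8 + J))
G(I(-2))² = (2*(5/4)*(-8 + 5/4))² = (2*(5/4)*(-27/4))² = (-135/8)² = 18225/64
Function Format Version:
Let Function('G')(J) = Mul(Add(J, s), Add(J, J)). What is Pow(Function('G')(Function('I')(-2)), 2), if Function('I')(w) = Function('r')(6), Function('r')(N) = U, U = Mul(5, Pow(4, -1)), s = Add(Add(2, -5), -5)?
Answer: Rational(18225, 64) ≈ 284.77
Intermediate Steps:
s = -8 (s = Add(-3, -5) = -8)
U = Rational(5, 4) (U = Mul(5, Rational(1, 4)) = Rational(5, 4) ≈ 1.2500)
Function('r')(N) = Rational(5, 4)
Function('I')(w) = Rational(5, 4)
Function('G')(J) = Mul(2, J, Add(-8, J)) (Function('G')(J) = Mul(Add(J, -8), Add(J, J)) = Mul(Add(-8, J), Mul(2, J)) = Mul(2, J, Add(-8, J)))
Pow(Function('G')(Function('I')(-2)), 2) = Pow(Mul(2, Rational(5, 4), Add(-8, Rational(5, 4))), 2) = Pow(Mul(2, Rational(5, 4), Rational(-27, 4)), 2) = Pow(Rational(-135, 8), 2) = Rational(18225, 64)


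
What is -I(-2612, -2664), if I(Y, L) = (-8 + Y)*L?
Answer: -6979680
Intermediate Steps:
I(Y, L) = L*(-8 + Y)
-I(-2612, -2664) = -(-2664)*(-8 - 2612) = -(-2664)*(-2620) = -1*6979680 = -6979680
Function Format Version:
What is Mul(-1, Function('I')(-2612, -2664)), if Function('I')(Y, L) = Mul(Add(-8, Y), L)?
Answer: -6979680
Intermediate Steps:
Function('I')(Y, L) = Mul(L, Add(-8, Y))
Mul(-1, Function('I')(-2612, -2664)) = Mul(-1, Mul(-2664, Add(-8, -2612))) = Mul(-1, Mul(-2664, -2620)) = Mul(-1, 6979680) = -6979680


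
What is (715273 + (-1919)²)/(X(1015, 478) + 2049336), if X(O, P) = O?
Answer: 4397834/2050351 ≈ 2.1449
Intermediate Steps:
(715273 + (-1919)²)/(X(1015, 478) + 2049336) = (715273 + (-1919)²)/(1015 + 2049336) = (715273 + 3682561)/2050351 = 4397834*(1/2050351) = 4397834/2050351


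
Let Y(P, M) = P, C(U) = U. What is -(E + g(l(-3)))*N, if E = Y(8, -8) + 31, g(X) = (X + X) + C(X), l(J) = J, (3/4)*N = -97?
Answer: 3880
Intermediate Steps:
N = -388/3 (N = (4/3)*(-97) = -388/3 ≈ -129.33)
g(X) = 3*X (g(X) = (X + X) + X = 2*X + X = 3*X)
E = 39 (E = 8 + 31 = 39)
-(E + g(l(-3)))*N = -(39 + 3*(-3))*(-388)/3 = -(39 - 9)*(-388)/3 = -30*(-388)/3 = -1*(-3880) = 3880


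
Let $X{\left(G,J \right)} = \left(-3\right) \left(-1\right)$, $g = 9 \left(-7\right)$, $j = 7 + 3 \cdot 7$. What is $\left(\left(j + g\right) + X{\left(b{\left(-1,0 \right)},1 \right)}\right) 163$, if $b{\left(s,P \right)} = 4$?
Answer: $-5216$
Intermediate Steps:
$j = 28$ ($j = 7 + 21 = 28$)
$g = -63$
$X{\left(G,J \right)} = 3$
$\left(\left(j + g\right) + X{\left(b{\left(-1,0 \right)},1 \right)}\right) 163 = \left(\left(28 - 63\right) + 3\right) 163 = \left(-35 + 3\right) 163 = \left(-32\right) 163 = -5216$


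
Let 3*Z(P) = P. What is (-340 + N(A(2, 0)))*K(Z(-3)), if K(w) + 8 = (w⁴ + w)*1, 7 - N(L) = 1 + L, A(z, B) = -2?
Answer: 2656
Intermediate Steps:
Z(P) = P/3
N(L) = 6 - L (N(L) = 7 - (1 + L) = 7 + (-1 - L) = 6 - L)
K(w) = -8 + w + w⁴ (K(w) = -8 + (w⁴ + w)*1 = -8 + (w + w⁴)*1 = -8 + (w + w⁴) = -8 + w + w⁴)
(-340 + N(A(2, 0)))*K(Z(-3)) = (-340 + (6 - 1*(-2)))*(-8 + (⅓)*(-3) + ((⅓)*(-3))⁴) = (-340 + (6 + 2))*(-8 - 1 + (-1)⁴) = (-340 + 8)*(-8 - 1 + 1) = -332*(-8) = 2656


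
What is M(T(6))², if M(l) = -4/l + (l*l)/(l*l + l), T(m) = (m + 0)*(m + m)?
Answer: 1495729/1726596 ≈ 0.86629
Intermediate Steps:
T(m) = 2*m² (T(m) = m*(2*m) = 2*m²)
M(l) = -4/l + l²/(l + l²) (M(l) = -4/l + l²/(l² + l) = -4/l + l²/(l + l²))
M(T(6))² = ((-4 + (2*6²)² - 8*6²)/(((2*6²))*(1 + 2*6²)))² = ((-4 + (2*36)² - 8*36)/(((2*36))*(1 + 2*36)))² = ((-4 + 72² - 4*72)/(72*(1 + 72)))² = ((1/72)*(-4 + 5184 - 288)/73)² = ((1/72)*(1/73)*4892)² = (1223/1314)² = 1495729/1726596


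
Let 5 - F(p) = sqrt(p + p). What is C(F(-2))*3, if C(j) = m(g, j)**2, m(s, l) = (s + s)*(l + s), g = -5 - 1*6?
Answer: 46464 + 34848*I ≈ 46464.0 + 34848.0*I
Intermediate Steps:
F(p) = 5 - sqrt(2)*sqrt(p) (F(p) = 5 - sqrt(p + p) = 5 - sqrt(2*p) = 5 - sqrt(2)*sqrt(p))
g = -11 (g = -5 - 6 = -11)
m(s, l) = 2*s*(l + s) (m(s, l) = (2*s)*(l + s) = 2*s*(l + s))
C(j) = (242 - 22*j)**2 (C(j) = (2*(-11)*(j - 11))**2 = (2*(-11)*(-11 + j))**2 = (242 - 22*j)**2)
C(F(-2))*3 = (484*(-11 + (5 - sqrt(2)*sqrt(-2)))**2)*3 = (484*(-11 + (5 - sqrt(2)*I*sqrt(2)))**2)*3 = (484*(-11 + (5 - 2*I))**2)*3 = (484*(-6 - 2*I)**2)*3 = 1452*(-6 - 2*I)**2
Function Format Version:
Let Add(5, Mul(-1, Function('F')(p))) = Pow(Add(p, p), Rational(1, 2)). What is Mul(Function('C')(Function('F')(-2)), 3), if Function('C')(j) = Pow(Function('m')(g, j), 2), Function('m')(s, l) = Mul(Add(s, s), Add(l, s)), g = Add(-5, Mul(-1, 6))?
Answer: Add(46464, Mul(34848, I)) ≈ Add(46464., Mul(34848., I))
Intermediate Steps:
Function('F')(p) = Add(5, Mul(-1, Pow(2, Rational(1, 2)), Pow(p, Rational(1, 2)))) (Function('F')(p) = Add(5, Mul(-1, Pow(Add(p, p), Rational(1, 2)))) = Add(5, Mul(-1, Pow(Mul(2, p), Rational(1, 2)))) = Add(5, Mul(-1, Mul(Pow(2, Rational(1, 2)), Pow(p, Rational(1, 2))))) = Add(5, Mul(-1, Pow(2, Rational(1, 2)), Pow(p, Rational(1, 2)))))
g = -11 (g = Add(-5, -6) = -11)
Function('m')(s, l) = Mul(2, s, Add(l, s)) (Function('m')(s, l) = Mul(Mul(2, s), Add(l, s)) = Mul(2, s, Add(l, s)))
Function('C')(j) = Pow(Add(242, Mul(-22, j)), 2) (Function('C')(j) = Pow(Mul(2, -11, Add(j, -11)), 2) = Pow(Mul(2, -11, Add(-11, j)), 2) = Pow(Add(242, Mul(-22, j)), 2))
Mul(Function('C')(Function('F')(-2)), 3) = Mul(Mul(484, Pow(Add(-11, Add(5, Mul(-1, Pow(2, Rational(1, 2)), Pow(-2, Rational(1, 2))))), 2)), 3) = Mul(Mul(484, Pow(Add(-11, Add(5, Mul(-1, Pow(2, Rational(1, 2)), Mul(I, Pow(2, Rational(1, 2)))))), 2)), 3) = Mul(Mul(484, Pow(Add(-11, Add(5, Mul(-2, I))), 2)), 3) = Mul(Mul(484, Pow(Add(-6, Mul(-2, I)), 2)), 3) = Mul(1452, Pow(Add(-6, Mul(-2, I)), 2))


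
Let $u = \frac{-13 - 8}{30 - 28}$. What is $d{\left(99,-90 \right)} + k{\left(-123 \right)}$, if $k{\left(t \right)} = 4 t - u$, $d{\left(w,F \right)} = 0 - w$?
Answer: $- \frac{1161}{2} \approx -580.5$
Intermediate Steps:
$d{\left(w,F \right)} = - w$
$u = - \frac{21}{2} \approx -10.5$
$k{\left(t \right)} = \frac{21}{2} + 4 t$ ($k{\left(t \right)} = 4 t - - \frac{21}{2} = 4 t + \frac{21}{2} = \frac{21}{2} + 4 t$)
$d{\left(99,-90 \right)} + k{\left(-123 \right)} = \left(-1\right) 99 + \left(\frac{21}{2} + 4 \left(-123\right)\right) = -99 + \left(\frac{21}{2} - 492\right) = -99 - \frac{963}{2} = - \frac{1161}{2}$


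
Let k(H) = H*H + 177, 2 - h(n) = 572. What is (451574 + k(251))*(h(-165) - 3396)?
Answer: -2041506432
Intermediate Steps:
h(n) = -570 (h(n) = 2 - 1*572 = 2 - 572 = -570)
k(H) = 177 + H**2 (k(H) = H**2 + 177 = 177 + H**2)
(451574 + k(251))*(h(-165) - 3396) = (451574 + (177 + 251**2))*(-570 - 3396) = (451574 + (177 + 63001))*(-3966) = (451574 + 63178)*(-3966) = 514752*(-3966) = -2041506432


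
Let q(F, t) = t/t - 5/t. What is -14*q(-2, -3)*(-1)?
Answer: 112/3 ≈ 37.333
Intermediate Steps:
q(F, t) = 1 - 5/t
-14*q(-2, -3)*(-1) = -14*(-5 - 3)/(-3)*(-1) = -(-14)*(-8)/3*(-1) = -14*8/3*(-1) = -112/3*(-1) = 112/3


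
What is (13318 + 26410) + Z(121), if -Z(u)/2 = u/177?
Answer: 7031614/177 ≈ 39727.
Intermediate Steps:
Z(u) = -2*u/177
(13318 + 26410) + Z(121) = (13318 + 26410) - 2/177*121 = 39728 - 242/177 = 7031614/177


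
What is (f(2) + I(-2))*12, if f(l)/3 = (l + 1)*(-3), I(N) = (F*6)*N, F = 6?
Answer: -1188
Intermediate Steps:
I(N) = 36*N (I(N) = (6*6)*N = 36*N)
f(l) = -9 - 9*l (f(l) = 3*((l + 1)*(-3)) = 3*((1 + l)*(-3)) = 3*(-3 - 3*l) = -9 - 9*l)
(f(2) + I(-2))*12 = ((-9 - 9*2) + 36*(-2))*12 = ((-9 - 18) - 72)*12 = (-27 - 72)*12 = -99*12 = -1188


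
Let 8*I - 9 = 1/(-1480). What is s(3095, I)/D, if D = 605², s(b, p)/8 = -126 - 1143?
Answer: -10152/366025 ≈ -0.027736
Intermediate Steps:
I = 13319/11840 (I = 9/8 + (⅛)/(-1480) = 9/8 + (⅛)*(-1/1480) = 9/8 - 1/11840 = 13319/11840 ≈ 1.1249)
s(b, p) = -10152 (s(b, p) = 8*(-126 - 1143) = 8*(-1269) = -10152)
D = 366025
s(3095, I)/D = -10152/366025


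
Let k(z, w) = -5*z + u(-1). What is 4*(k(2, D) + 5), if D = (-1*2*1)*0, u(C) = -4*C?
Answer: -4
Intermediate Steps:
D = 0 (D = -2*1*0 = -2*0 = 0)
k(z, w) = 4 - 5*z (k(z, w) = -5*z - 4*(-1) = -5*z + 4 = 4 - 5*z)
4*(k(2, D) + 5) = 4*((4 - 5*2) + 5) = 4*((4 - 10) + 5) = 4*(-6 + 5) = 4*(-1) = -4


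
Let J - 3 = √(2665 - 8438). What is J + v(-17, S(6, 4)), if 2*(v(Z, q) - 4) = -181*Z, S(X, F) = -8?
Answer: 3091/2 + I*√5773 ≈ 1545.5 + 75.98*I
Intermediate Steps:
v(Z, q) = 4 - 181*Z/2 (v(Z, q) = 4 + (-181*Z)/2 = 4 - 181*Z/2)
J = 3 + I*√5773 (J = 3 + √(2665 - 8438) = 3 + √(-5773) = 3 + I*√5773 ≈ 3.0 + 75.98*I)
J + v(-17, S(6, 4)) = (3 + I*√5773) + (4 - 181/2*(-17)) = (3 + I*√5773) + (4 + 3077/2) = (3 + I*√5773) + 3085/2 = 3091/2 + I*√5773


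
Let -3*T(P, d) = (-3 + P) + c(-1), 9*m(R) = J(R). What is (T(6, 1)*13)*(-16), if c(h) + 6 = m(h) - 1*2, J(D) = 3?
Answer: -2912/9 ≈ -323.56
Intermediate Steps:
m(R) = ⅓ (m(R) = (⅑)*3 = ⅓)
c(h) = -23/3 (c(h) = -6 + (⅓ - 1*2) = -6 + (⅓ - 2) = -6 - 5/3 = -23/3)
T(P, d) = 32/9 - P/3 (T(P, d) = -((-3 + P) - 23/3)/3 = -(-32/3 + P)/3 = 32/9 - P/3)
(T(6, 1)*13)*(-16) = ((32/9 - ⅓*6)*13)*(-16) = ((32/9 - 2)*13)*(-16) = ((14/9)*13)*(-16) = (182/9)*(-16) = -2912/9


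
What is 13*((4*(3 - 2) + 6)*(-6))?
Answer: -780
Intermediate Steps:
13*((4*(3 - 2) + 6)*(-6)) = 13*((4*1 + 6)*(-6)) = 13*((4 + 6)*(-6)) = 13*(10*(-6)) = 13*(-60) = -780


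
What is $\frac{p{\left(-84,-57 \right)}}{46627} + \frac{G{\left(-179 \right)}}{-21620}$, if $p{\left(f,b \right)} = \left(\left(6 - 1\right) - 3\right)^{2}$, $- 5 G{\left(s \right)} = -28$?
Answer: $- \frac{218289}{1260094675} \approx -0.00017323$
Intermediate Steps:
$G{\left(s \right)} = \frac{28}{5}$ ($G{\left(s \right)} = \left(- \frac{1}{5}\right) \left(-28\right) = \frac{28}{5}$)
$p{\left(f,b \right)} = 4$ ($p{\left(f,b \right)} = \left(5 - 3\right)^{2} = 2^{2} = 4$)
$\frac{p{\left(-84,-57 \right)}}{46627} + \frac{G{\left(-179 \right)}}{-21620} = \frac{4}{46627} + \frac{28}{5 \left(-21620\right)} = 4 \cdot \frac{1}{46627} + \frac{28}{5} \left(- \frac{1}{21620}\right) = \frac{4}{46627} - \frac{7}{27025} = - \frac{218289}{1260094675}$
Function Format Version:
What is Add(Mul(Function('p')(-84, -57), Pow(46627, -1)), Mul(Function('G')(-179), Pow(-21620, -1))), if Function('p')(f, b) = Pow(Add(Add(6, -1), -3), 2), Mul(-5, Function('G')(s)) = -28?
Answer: Rational(-218289, 1260094675) ≈ -0.00017323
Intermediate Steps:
Function('G')(s) = Rational(28, 5) (Function('G')(s) = Mul(Rational(-1, 5), -28) = Rational(28, 5))
Function('p')(f, b) = 4 (Function('p')(f, b) = Pow(Add(5, -3), 2) = Pow(2, 2) = 4)
Add(Mul(Function('p')(-84, -57), Pow(46627, -1)), Mul(Function('G')(-179), Pow(-21620, -1))) = Add(Mul(4, Pow(46627, -1)), Mul(Rational(28, 5), Pow(-21620, -1))) = Add(Mul(4, Rational(1, 46627)), Mul(Rational(28, 5), Rational(-1, 21620))) = Add(Rational(4, 46627), Rational(-7, 27025)) = Rational(-218289, 1260094675)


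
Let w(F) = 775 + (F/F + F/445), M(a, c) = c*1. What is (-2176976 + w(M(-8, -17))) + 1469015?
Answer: -314697342/445 ≈ -7.0719e+5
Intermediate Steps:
M(a, c) = c
w(F) = 776 + F/445 (w(F) = 775 + (1 + F*(1/445)) = 775 + (1 + F/445) = 776 + F/445)
(-2176976 + w(M(-8, -17))) + 1469015 = (-2176976 + (776 + (1/445)*(-17))) + 1469015 = (-2176976 + (776 - 17/445)) + 1469015 = (-2176976 + 345303/445) + 1469015 = -968409017/445 + 1469015 = -314697342/445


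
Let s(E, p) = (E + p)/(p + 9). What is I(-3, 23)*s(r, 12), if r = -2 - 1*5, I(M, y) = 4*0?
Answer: 0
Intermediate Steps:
I(M, y) = 0
r = -7 (r = -2 - 5 = -7)
s(E, p) = (E + p)/(9 + p)
I(-3, 23)*s(r, 12) = 0*((-7 + 12)/(9 + 12)) = 0*(5/21) = 0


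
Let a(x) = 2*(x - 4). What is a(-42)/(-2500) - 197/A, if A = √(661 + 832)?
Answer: 23/625 - 197*√1493/1493 ≈ -5.0616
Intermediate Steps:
a(x) = -8 + 2*x (a(x) = 2*(-4 + x) = -8 + 2*x)
A = √1493 ≈ 38.639
a(-42)/(-2500) - 197/A = (-8 + 2*(-42))/(-2500) - 197*√1493/1493 = (-8 - 84)*(-1/2500) - 197*√1493/1493 = -92*(-1/2500) - 197*√1493/1493 = 23/625 - 197*√1493/1493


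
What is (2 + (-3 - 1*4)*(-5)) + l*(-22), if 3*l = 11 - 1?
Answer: -109/3 ≈ -36.333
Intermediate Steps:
l = 10/3 (l = (11 - 1)/3 = (⅓)*10 = 10/3 ≈ 3.3333)
(2 + (-3 - 1*4)*(-5)) + l*(-22) = (2 + (-3 - 1*4)*(-5)) + (10/3)*(-22) = (2 + (-3 - 4)*(-5)) - 220/3 = (2 - 7*(-5)) - 220/3 = (2 + 35) - 220/3 = 37 - 220/3 = -109/3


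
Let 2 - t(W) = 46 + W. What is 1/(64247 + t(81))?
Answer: 1/64122 ≈ 1.5595e-5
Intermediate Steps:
t(W) = -44 - W (t(W) = 2 - (46 + W) = 2 + (-46 - W) = -44 - W)
1/(64247 + t(81)) = 1/(64247 + (-44 - 1*81)) = 1/(64247 + (-44 - 81)) = 1/(64247 - 125) = 1/64122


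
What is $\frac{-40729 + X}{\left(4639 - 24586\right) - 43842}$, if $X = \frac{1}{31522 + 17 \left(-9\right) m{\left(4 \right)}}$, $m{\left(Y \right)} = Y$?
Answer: $\frac{419644463}{657239330} \approx 0.6385$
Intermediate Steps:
$X = \frac{1}{30910}$ ($X = \frac{1}{31522 + 17 \left(-9\right) 4} = \frac{1}{31522 - 612} = \frac{1}{30910} \approx 3.2352 \cdot 10^{-5}$)
$\frac{-40729 + X}{\left(4639 - 24586\right) - 43842} = \frac{-40729 + \frac{1}{30910}}{\left(4639 - 24586\right) - 43842} = - \frac{1258933389}{30910 \left(-19947 - 43842\right)} = - \frac{1258933389}{30910 \left(-63789\right)} = \left(- \frac{1258933389}{30910}\right) \left(- \frac{1}{63789}\right) = \frac{419644463}{657239330}$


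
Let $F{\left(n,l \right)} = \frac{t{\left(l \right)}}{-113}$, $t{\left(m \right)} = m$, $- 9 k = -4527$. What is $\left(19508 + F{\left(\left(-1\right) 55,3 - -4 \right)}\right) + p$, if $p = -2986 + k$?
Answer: $\frac{1923818}{113} \approx 17025.0$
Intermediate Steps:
$k = 503$ ($k = \left(- \frac{1}{9}\right) \left(-4527\right) = 503$)
$p = -2483$ ($p = -2986 + 503 = -2483$)
$F{\left(n,l \right)} = - \frac{l}{113}$ ($F{\left(n,l \right)} = \frac{l}{-113} = l \left(- \frac{1}{113}\right) = - \frac{l}{113}$)
$\left(19508 + F{\left(\left(-1\right) 55,3 - -4 \right)}\right) + p = \left(19508 - \frac{3 - -4}{113}\right) - 2483 = \left(19508 - \frac{3 + 4}{113}\right) - 2483 = \left(19508 - \frac{7}{113}\right) - 2483 = \frac{2204397}{113} - 2483 = \frac{1923818}{113}$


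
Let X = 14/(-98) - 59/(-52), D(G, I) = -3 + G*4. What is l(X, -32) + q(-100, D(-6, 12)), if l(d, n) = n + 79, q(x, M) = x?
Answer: -53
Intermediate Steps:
D(G, I) = -3 + 4*G
X = 361/364 (X = 14*(-1/98) - 59*(-1/52) = -⅐ + 59/52 = 361/364 ≈ 0.99176)
l(d, n) = 79 + n
l(X, -32) + q(-100, D(-6, 12)) = (79 - 32) - 100 = 47 - 100 = -53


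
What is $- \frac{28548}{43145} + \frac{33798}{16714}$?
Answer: $\frac{490531719}{360562765} \approx 1.3605$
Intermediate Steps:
$- \frac{28548}{43145} + \frac{33798}{16714} = \left(-28548\right) \frac{1}{43145} + 33798 \cdot \frac{1}{16714} = - \frac{28548}{43145} + \frac{16899}{8357} = \frac{490531719}{360562765}$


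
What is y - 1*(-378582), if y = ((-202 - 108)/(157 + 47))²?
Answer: 3938791153/10404 ≈ 3.7858e+5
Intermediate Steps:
y = 24025/10404 (y = (-310/204)² = (-310*1/204)² = (-155/102)² = 24025/10404 ≈ 2.3092)
y - 1*(-378582) = 24025/10404 - 1*(-378582) = 24025/10404 + 378582 = 3938791153/10404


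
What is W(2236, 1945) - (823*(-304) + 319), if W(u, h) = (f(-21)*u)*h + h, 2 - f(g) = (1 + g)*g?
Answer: -1817638542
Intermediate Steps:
f(g) = 2 - g*(1 + g) (f(g) = 2 - (1 + g)*g = 2 - g*(1 + g))
W(u, h) = h - 418*h*u (W(u, h) = ((2 - 1*(-21) - 1*(-21)²)*u)*h + h = ((2 + 21 - 1*441)*u)*h + h = ((2 + 21 - 441)*u)*h + h = (-418*u)*h + h = -418*h*u + h = h - 418*h*u)
W(2236, 1945) - (823*(-304) + 319) = 1945*(1 - 418*2236) - (823*(-304) + 319) = 1945*(1 - 934648) - (-250192 + 319) = 1945*(-934647) - 1*(-249873) = -1817888415 + 249873 = -1817638542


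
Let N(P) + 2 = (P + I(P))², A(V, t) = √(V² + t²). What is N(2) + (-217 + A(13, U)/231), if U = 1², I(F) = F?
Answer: -203 + √170/231 ≈ -202.94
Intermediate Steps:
U = 1
N(P) = -2 + 4*P² (N(P) = -2 + (P + P)² = -2 + (2*P)² = -2 + 4*P²)
N(2) + (-217 + A(13, U)/231) = (-2 + 4*2²) + (-217 + √(13² + 1²)/231) = (-2 + 4*4) + (-217 + √(169 + 1)*(1/231)) = (-2 + 16) + (-217 + √170*(1/231)) = 14 + (-217 + √170/231) = -203 + √170/231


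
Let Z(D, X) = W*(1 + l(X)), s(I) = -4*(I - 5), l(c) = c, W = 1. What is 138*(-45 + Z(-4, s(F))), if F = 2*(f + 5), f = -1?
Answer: -7728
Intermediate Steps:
F = 8 (F = 2*(-1 + 5) = 2*4 = 8)
s(I) = 20 - 4*I (s(I) = -4*(-5 + I) = 20 - 4*I)
Z(D, X) = 1 + X (Z(D, X) = 1*(1 + X) = 1 + X)
138*(-45 + Z(-4, s(F))) = 138*(-45 + (1 + (20 - 4*8))) = 138*(-45 + (1 + (20 - 32))) = 138*(-45 + (1 - 12)) = 138*(-45 - 11) = 138*(-56) = -7728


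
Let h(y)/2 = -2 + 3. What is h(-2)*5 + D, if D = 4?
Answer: 14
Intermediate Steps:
h(y) = 2 (h(y) = 2*(-2 + 3) = 2*1 = 2)
h(-2)*5 + D = 2*5 + 4 = 10 + 4 = 14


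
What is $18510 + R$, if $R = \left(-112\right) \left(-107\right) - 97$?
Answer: $30397$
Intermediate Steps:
$R = 11887$ ($R = 11984 - 97 = 11887$)
$18510 + R = 18510 + 11887 = 30397$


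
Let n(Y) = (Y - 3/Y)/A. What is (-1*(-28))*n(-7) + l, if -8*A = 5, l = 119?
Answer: 2067/5 ≈ 413.40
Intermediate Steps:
A = -5/8 (A = -⅛*5 = -5/8 ≈ -0.62500)
n(Y) = -8*Y/5 + 24/(5*Y) (n(Y) = (Y - 3/Y)/(-5/8) = (Y - 3/Y)*(-8/5) = -8*Y/5 + 24/(5*Y))
(-1*(-28))*n(-7) + l = (-1*(-28))*((8/5)*(3 - 1*(-7)²)/(-7)) + 119 = 28*((8/5)*(-⅐)*(3 - 1*49)) + 119 = 28*((8/5)*(-⅐)*(3 - 49)) + 119 = 28*((8/5)*(-⅐)*(-46)) + 119 = 28*(368/35) + 119 = 1472/5 + 119 = 2067/5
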